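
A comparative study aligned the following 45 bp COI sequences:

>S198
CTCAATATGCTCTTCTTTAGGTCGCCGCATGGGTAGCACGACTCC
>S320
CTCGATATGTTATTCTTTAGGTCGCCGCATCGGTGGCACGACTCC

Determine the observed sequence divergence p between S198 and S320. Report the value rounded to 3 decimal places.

Mismatches occur at site 4 (A→G), site 10 (C→T), site 12 (C→A), site 31 (G→C), site 35 (A→G).
There are 5 differences over 45 sites, so p = 5/45 = 0.111.

0.111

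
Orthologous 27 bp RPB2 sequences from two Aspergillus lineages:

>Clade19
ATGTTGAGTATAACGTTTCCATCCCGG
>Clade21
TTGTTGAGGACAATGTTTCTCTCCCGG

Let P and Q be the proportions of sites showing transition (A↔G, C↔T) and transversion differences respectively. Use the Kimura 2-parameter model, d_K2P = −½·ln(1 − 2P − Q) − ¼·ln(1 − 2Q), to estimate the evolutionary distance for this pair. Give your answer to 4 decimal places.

Mismatches occur at site 1 (A→T, transversion), site 9 (T→G, transversion), site 11 (T→C, transition), site 14 (C→T, transition), site 20 (C→T, transition), site 21 (A→C, transversion).
Of the 6 differences, 3 transitions and 3 transversions over 27 sites: P = 3/27 = 0.111111, Q = 3/27 = 0.111111.
d = −0.5·ln(0.666667) − 0.25·ln(0.777778) = −0.5·(-0.405465) − 0.25·(-0.251314) = 0.2656.

0.2656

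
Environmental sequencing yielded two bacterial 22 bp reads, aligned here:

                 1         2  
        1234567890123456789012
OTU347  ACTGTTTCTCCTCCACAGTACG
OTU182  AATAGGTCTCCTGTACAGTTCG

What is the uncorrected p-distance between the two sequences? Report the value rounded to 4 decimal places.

0.3182

Differing sites — 2:C/A; 4:G/A; 5:T/G; 6:T/G; 13:C/G; 14:C/T; 20:A/T.
There are 7 differences over 22 sites, so p = 7/22 = 0.3182.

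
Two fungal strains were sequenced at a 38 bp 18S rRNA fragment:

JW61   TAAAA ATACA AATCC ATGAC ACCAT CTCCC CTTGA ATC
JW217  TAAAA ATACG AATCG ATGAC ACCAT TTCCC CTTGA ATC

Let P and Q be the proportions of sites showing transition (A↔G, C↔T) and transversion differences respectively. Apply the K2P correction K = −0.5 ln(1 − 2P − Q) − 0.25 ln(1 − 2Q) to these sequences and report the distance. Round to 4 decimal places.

0.0841

The sequences differ at positions 10 (A/G, transition), 15 (C/G, transversion), 26 (C/T, transition).
Of the 3 differences, 2 transitions and 1 transversion over 38 sites: P = 2/38 = 0.052632, Q = 1/38 = 0.026316.
d = −0.5·ln(0.868420) − 0.25·ln(0.947368) = −0.5·(-0.141080) − 0.25·(-0.054068) = 0.0841.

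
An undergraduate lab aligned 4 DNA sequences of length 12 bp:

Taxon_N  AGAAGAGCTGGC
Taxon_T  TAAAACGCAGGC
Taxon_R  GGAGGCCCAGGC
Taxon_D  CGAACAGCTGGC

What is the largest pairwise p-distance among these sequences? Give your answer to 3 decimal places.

Pairwise Hamming distances:
  Taxon_N vs Taxon_T: 5
  Taxon_N vs Taxon_R: 5
  Taxon_N vs Taxon_D: 2
  Taxon_T vs Taxon_R: 5
  Taxon_T vs Taxon_D: 5
  Taxon_R vs Taxon_D: 6
The largest is 6 mismatches, between Taxon_R and Taxon_D; p = 6/12 = 0.500.

0.500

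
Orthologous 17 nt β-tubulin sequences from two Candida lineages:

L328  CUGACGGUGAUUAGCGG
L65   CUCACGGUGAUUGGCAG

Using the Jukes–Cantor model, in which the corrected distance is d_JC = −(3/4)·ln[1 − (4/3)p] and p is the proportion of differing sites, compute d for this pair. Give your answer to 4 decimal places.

Mismatches occur at site 3 (G/C), site 13 (A/G), site 16 (G/A).
p = 3/17 = 0.176471.
d = −0.75 · ln(1 − (4/3)·0.176471) = −0.75 · ln(0.764705) = −0.75 · (-0.268265) = 0.2012.

0.2012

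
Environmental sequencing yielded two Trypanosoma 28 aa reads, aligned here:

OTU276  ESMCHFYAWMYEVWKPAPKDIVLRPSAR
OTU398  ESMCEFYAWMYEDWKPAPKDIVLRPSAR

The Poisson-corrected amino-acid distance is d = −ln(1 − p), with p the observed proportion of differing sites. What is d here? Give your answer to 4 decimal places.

0.0741

Differing sites — 5:H/E; 13:V/D.
p = 2/28 = 0.071429.
d = −ln(1 − 0.071429) = −ln(0.928571) = 0.0741.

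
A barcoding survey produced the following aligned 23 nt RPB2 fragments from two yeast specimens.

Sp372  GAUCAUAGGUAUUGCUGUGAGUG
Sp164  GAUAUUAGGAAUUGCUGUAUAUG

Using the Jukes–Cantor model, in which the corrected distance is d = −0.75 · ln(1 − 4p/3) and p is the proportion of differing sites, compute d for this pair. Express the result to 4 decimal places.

Differing sites — 4:C/A; 5:A/U; 10:U/A; 19:G/A; 20:A/U; 21:G/A.
p = 6/23 = 0.260870.
d = −0.75 · ln(1 − (4/3)·0.260870) = −0.75 · ln(0.652173) = −0.75 · (-0.427445) = 0.3206.

0.3206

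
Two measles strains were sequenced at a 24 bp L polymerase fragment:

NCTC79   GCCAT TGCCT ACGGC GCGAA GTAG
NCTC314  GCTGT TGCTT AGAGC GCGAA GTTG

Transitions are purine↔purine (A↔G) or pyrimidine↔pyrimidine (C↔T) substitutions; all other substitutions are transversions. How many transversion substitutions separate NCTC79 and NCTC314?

Differing sites — 3:C/T (Ti); 4:A/G (Ti); 9:C/T (Ti); 12:C/G (Tv); 13:G/A (Ti); 23:A/T (Tv).
Of the 6 differences, 4 transitions and 2 transversions, so the answer is 2.

2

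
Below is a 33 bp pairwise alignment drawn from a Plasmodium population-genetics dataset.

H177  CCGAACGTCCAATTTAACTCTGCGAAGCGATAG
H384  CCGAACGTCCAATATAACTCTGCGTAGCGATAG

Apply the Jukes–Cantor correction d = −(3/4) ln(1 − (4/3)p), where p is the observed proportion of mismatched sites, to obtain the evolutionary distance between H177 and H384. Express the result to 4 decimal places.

Mismatches occur at site 14 (T↔A), site 25 (A↔T).
p = 2/33 = 0.060606.
d = −0.75 · ln(1 − (4/3)·0.060606) = −0.75 · ln(0.919192) = −0.75 · (-0.084260) = 0.0632.

0.0632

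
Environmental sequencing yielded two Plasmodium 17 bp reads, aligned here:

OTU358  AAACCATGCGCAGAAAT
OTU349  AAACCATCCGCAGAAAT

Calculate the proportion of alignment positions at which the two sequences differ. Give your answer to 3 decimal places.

0.059

Differing sites — 8:G/C.
There are 1 differences over 17 sites, so p = 1/17 = 0.059.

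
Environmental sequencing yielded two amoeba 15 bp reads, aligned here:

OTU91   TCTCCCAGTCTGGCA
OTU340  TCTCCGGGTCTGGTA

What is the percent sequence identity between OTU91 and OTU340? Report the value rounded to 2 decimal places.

80.00%

Mismatches occur at site 6 (C→G), site 7 (A→G), site 14 (C→T).
12 of the 15 sites match, so the percent identity is 12/15 × 100 = 80.00%.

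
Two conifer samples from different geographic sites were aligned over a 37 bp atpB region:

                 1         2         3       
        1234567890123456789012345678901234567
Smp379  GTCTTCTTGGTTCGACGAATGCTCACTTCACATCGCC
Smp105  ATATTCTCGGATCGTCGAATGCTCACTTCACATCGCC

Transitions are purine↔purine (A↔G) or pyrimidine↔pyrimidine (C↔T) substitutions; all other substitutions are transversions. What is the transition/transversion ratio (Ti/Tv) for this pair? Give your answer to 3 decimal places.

Differing sites — 1:G/A (Ti); 3:C/A (Tv); 8:T/C (Ti); 11:T/A (Tv); 15:A/T (Tv).
Of the 5 differences, 2 transitions and 3 transversions, so Ti/Tv = 2/3 = 0.667.

0.667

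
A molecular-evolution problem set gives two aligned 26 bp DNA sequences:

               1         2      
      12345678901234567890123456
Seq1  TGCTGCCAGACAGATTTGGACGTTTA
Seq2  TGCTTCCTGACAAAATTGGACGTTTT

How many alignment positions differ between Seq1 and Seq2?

The sequences differ at positions 5 (G/T), 8 (A/T), 13 (G/A), 15 (T/A), 26 (A/T).
That gives 5 mismatches out of 26 aligned sites, so the Hamming distance is 5.

5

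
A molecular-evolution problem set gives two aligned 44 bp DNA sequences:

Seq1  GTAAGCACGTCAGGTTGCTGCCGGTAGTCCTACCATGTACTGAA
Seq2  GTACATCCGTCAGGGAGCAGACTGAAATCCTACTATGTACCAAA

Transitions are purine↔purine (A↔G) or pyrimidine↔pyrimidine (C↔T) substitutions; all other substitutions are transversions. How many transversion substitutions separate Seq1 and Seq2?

8

Differing sites — 4:A/C (Tv); 5:G/A (Ti); 6:C/T (Ti); 7:A/C (Tv); 15:T/G (Tv); 16:T/A (Tv); 19:T/A (Tv); 21:C/A (Tv); 23:G/T (Tv); 25:T/A (Tv); 27:G/A (Ti); 34:C/T (Ti); 41:T/C (Ti); 42:G/A (Ti).
Of the 14 differences, 6 transitions and 8 transversions, so the answer is 8.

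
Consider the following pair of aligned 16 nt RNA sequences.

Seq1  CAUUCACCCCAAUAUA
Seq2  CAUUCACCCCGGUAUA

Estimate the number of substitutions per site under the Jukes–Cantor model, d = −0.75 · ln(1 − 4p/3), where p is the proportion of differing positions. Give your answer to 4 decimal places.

Differing sites — 11:A/G; 12:A/G.
p = 2/16 = 0.125000.
d = −0.75 · ln(1 − (4/3)·0.125000) = −0.75 · ln(0.833333) = −0.75 · (-0.182322) = 0.1367.

0.1367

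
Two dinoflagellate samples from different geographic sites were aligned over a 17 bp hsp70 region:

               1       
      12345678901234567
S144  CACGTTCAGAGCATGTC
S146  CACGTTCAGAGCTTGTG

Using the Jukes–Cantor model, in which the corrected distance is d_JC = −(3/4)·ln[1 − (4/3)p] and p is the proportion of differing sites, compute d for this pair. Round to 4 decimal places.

0.1280

Differing sites — 13:A/T; 17:C/G.
p = 2/17 = 0.117647.
d = −0.75 · ln(1 − (4/3)·0.117647) = −0.75 · ln(0.843137) = −0.75 · (-0.170626) = 0.1280.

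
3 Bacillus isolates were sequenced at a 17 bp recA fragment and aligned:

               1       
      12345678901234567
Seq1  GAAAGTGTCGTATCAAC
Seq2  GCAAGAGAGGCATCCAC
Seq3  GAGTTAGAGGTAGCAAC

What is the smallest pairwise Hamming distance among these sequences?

6

Pairwise Hamming distances:
  Seq1 vs Seq2: 6
  Seq1 vs Seq3: 7
  Seq2 vs Seq3: 7
The smallest is 6, between Seq1 and Seq2.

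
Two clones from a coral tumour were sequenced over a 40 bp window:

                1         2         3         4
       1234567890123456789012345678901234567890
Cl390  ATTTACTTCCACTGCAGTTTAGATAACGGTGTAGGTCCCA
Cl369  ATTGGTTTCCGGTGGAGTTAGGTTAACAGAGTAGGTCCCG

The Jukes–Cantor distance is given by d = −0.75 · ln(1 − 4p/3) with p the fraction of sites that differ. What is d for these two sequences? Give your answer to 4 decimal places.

Differing sites — 4:T/G; 5:A/G; 6:C/T; 11:A/G; 12:C/G; 15:C/G; 20:T/A; 21:A/G; 23:A/T; 28:G/A; 30:T/A; 40:A/G.
p = 12/40 = 0.300000.
d = −0.75 · ln(1 − (4/3)·0.300000) = −0.75 · ln(0.600000) = −0.75 · (-0.510826) = 0.3831.

0.3831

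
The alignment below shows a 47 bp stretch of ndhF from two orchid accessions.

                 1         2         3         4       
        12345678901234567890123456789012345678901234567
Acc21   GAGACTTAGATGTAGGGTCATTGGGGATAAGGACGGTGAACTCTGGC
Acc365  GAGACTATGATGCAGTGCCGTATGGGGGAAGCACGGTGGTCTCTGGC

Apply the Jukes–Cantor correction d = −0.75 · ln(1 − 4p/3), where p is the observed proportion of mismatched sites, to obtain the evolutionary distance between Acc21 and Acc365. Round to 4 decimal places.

0.3451

Differing sites — 7:T/A; 8:A/T; 13:T/C; 16:G/T; 18:T/C; 20:A/G; 22:T/A; 23:G/T; 27:A/G; 28:T/G; 32:G/C; 39:A/G; 40:A/T.
p = 13/47 = 0.276596.
d = −0.75 · ln(1 − (4/3)·0.276596) = −0.75 · ln(0.631205) = −0.75 · (-0.460125) = 0.3451.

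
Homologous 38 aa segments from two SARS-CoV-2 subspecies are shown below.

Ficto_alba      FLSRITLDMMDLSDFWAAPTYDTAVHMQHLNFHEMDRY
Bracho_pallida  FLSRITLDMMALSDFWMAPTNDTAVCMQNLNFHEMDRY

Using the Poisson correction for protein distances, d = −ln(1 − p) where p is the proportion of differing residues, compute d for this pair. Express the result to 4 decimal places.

0.1411

The sequences differ at positions 11 (D/A), 17 (A/M), 21 (Y/N), 26 (H/C), 29 (H/N).
p = 5/38 = 0.131579.
d = −ln(1 − 0.131579) = −ln(0.868421) = 0.1411.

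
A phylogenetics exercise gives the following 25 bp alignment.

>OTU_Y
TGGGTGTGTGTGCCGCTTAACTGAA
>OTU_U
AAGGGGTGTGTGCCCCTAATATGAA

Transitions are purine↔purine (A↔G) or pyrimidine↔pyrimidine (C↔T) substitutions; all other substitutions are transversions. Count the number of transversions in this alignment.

Differing sites — 1:T/A (Tv); 2:G/A (Ti); 5:T/G (Tv); 15:G/C (Tv); 18:T/A (Tv); 20:A/T (Tv); 21:C/A (Tv).
Of the 7 differences, 1 transition and 6 transversions, so the answer is 6.

6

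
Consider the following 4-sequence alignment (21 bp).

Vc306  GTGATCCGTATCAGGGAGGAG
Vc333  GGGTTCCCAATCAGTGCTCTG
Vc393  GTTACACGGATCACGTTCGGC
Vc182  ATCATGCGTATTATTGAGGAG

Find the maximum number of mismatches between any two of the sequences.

15

Pairwise Hamming distances:
  Vc306 vs Vc333: 9
  Vc306 vs Vc393: 10
  Vc306 vs Vc182: 6
  Vc333 vs Vc393: 15
  Vc333 vs Vc182: 13
  Vc393 vs Vc182: 13
The largest is 15, between Vc333 and Vc393.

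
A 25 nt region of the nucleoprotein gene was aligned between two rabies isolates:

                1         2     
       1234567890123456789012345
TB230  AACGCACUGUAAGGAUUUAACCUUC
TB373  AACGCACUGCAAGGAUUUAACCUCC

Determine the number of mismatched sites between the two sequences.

2

Mismatches occur at site 10 (U↔C), site 24 (U↔C).
That gives 2 mismatches out of 25 aligned sites, so the Hamming distance is 2.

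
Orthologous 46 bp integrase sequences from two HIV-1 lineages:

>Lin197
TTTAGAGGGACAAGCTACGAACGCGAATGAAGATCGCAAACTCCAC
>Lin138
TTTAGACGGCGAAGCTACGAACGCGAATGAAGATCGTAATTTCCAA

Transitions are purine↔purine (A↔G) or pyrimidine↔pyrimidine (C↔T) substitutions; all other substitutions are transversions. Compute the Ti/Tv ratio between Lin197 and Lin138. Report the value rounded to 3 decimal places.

Differing sites — 7:G/C (Tv); 10:A/C (Tv); 11:C/G (Tv); 37:C/T (Ti); 40:A/T (Tv); 41:C/T (Ti); 46:C/A (Tv).
Of the 7 differences, 2 transitions and 5 transversions, so Ti/Tv = 2/5 = 0.400.

0.400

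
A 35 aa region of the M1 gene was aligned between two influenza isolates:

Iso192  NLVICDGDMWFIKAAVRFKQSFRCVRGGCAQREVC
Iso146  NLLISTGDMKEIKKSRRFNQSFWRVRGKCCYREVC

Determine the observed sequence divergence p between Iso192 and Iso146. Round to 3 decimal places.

0.400

The sequences differ at positions 3 (V/L), 5 (C/S), 6 (D/T), 10 (W/K), 11 (F/E), 14 (A/K), 15 (A/S), 16 (V/R), 19 (K/N), 23 (R/W), 24 (C/R), 28 (G/K), 30 (A/C), 31 (Q/Y).
There are 14 differences over 35 sites, so p = 14/35 = 0.400.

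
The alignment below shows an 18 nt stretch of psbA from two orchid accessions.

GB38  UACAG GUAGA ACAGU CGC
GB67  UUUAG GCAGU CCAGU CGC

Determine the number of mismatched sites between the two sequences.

Mismatches occur at site 2 (A→U), site 3 (C→U), site 7 (U→C), site 10 (A→U), site 11 (A→C).
That gives 5 mismatches out of 18 aligned sites, so the Hamming distance is 5.

5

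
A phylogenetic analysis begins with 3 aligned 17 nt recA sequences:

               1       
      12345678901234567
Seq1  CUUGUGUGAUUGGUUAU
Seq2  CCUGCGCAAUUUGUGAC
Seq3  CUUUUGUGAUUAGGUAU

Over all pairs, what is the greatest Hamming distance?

Pairwise Hamming distances:
  Seq1 vs Seq2: 7
  Seq1 vs Seq3: 3
  Seq2 vs Seq3: 9
The largest is 9, between Seq2 and Seq3.

9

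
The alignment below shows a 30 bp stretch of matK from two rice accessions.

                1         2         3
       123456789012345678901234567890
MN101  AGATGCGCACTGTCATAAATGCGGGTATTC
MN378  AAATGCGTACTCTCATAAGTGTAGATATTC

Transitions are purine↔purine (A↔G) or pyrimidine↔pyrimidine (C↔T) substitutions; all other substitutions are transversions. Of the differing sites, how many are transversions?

Mismatches occur at site 2 (G/A, transition), site 8 (C/T, transition), site 12 (G/C, transversion), site 19 (A/G, transition), site 22 (C/T, transition), site 23 (G/A, transition), site 25 (G/A, transition).
Of the 7 differences, 6 transitions and 1 transversion, so the answer is 1.

1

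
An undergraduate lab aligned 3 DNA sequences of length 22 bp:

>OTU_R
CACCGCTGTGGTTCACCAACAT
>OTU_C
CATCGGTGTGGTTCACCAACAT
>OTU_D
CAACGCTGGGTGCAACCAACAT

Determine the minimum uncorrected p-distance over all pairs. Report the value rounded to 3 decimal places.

Pairwise Hamming distances:
  OTU_R vs OTU_C: 2
  OTU_R vs OTU_D: 6
  OTU_C vs OTU_D: 7
The smallest is 2 mismatches, between OTU_R and OTU_C; p = 2/22 = 0.091.

0.091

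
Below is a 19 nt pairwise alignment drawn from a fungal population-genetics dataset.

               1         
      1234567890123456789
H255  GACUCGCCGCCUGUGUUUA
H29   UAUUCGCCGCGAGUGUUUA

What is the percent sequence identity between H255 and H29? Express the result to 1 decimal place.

78.9%

The sequences differ at positions 1 (G/U), 3 (C/U), 11 (C/G), 12 (U/A).
15 of the 19 sites match, so the percent identity is 15/19 × 100 = 78.9%.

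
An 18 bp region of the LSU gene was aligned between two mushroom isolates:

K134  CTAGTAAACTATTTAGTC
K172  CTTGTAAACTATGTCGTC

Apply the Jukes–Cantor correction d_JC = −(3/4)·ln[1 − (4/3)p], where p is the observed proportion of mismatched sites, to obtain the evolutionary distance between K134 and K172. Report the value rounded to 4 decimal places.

0.1885

Differing sites — 3:A/T; 13:T/G; 15:A/C.
p = 3/18 = 0.166667.
d = −0.75 · ln(1 − (4/3)·0.166667) = −0.75 · ln(0.777777) = −0.75 · (-0.251315) = 0.1885.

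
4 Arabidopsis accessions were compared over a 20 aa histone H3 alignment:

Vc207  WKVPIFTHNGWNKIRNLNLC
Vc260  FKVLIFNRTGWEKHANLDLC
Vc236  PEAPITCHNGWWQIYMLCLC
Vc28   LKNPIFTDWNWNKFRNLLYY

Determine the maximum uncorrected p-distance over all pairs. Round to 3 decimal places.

0.800

Pairwise Hamming distances:
  Vc207 vs Vc260: 9
  Vc207 vs Vc236: 10
  Vc207 vs Vc28: 9
  Vc260 vs Vc236: 14
  Vc260 vs Vc28: 13
  Vc236 vs Vc28: 16
The largest is 16 mismatches, between Vc236 and Vc28; p = 16/20 = 0.800.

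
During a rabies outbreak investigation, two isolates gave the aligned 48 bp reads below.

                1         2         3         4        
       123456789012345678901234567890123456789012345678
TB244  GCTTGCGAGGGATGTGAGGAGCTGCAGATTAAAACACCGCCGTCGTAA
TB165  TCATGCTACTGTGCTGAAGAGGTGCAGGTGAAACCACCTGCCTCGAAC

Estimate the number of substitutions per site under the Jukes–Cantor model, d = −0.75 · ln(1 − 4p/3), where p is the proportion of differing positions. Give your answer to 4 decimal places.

Differing sites — 1:G/T; 3:T/A; 7:G/T; 9:G/C; 10:G/T; 12:A/T; 13:T/G; 14:G/C; 18:G/A; 22:C/G; 28:A/G; 30:T/G; 34:A/C; 39:G/T; 40:C/G; 42:G/C; 46:T/A; 48:A/C.
p = 18/48 = 0.375000.
d = −0.75 · ln(1 − (4/3)·0.375000) = −0.75 · ln(0.500000) = −0.75 · (-0.693147) = 0.5199.

0.5199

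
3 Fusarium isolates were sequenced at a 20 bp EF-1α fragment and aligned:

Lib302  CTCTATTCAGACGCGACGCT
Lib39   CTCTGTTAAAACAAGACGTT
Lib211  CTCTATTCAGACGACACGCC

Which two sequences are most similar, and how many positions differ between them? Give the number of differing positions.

Pairwise Hamming distances:
  Lib302 vs Lib39: 6
  Lib302 vs Lib211: 3
  Lib39 vs Lib211: 7
The smallest is 3, between Lib302 and Lib211.

3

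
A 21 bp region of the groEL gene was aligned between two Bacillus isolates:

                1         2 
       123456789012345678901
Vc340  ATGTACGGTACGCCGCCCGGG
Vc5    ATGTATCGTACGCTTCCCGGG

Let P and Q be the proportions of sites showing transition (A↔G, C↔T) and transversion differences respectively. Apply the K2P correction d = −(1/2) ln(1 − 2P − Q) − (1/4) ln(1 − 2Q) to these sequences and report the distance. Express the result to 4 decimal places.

Mismatches occur at site 6 (C→T, transition), site 7 (G→C, transversion), site 14 (C→T, transition), site 15 (G→T, transversion).
Of the 4 differences, 2 transitions and 2 transversions over 21 sites: P = 2/21 = 0.095238, Q = 2/21 = 0.095238.
d = −0.5·ln(0.714286) − 0.25·ln(0.809524) = −0.5·(-0.336472) − 0.25·(-0.211309) = 0.2211.

0.2211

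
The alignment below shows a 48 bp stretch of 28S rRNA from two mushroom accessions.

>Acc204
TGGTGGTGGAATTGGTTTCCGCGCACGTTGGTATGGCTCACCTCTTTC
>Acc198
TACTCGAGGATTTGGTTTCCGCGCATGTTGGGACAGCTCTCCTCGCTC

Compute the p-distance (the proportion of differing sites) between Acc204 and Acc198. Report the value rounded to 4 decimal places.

Differing sites — 2:G/A; 3:G/C; 5:G/C; 7:T/A; 11:A/T; 26:C/T; 32:T/G; 34:T/C; 35:G/A; 40:A/T; 45:T/G; 46:T/C.
There are 12 differences over 48 sites, so p = 12/48 = 0.2500.

0.2500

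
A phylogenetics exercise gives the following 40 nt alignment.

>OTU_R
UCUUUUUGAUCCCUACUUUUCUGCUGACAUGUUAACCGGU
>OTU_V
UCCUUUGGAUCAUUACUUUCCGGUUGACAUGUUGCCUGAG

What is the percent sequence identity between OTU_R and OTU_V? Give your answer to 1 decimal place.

70.0%

The sequences differ at positions 3 (U/C), 7 (U/G), 12 (C/A), 13 (C/U), 20 (U/C), 22 (U/G), 24 (C/U), 34 (A/G), 35 (A/C), 37 (C/U), 39 (G/A), 40 (U/G).
28 of the 40 sites match, so the percent identity is 28/40 × 100 = 70.0%.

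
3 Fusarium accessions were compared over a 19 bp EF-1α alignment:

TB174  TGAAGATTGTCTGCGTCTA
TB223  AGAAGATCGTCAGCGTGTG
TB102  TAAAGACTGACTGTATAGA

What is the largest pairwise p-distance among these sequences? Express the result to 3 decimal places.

Pairwise Hamming distances:
  TB174 vs TB223: 5
  TB174 vs TB102: 7
  TB223 vs TB102: 11
The largest is 11 mismatches, between TB223 and TB102; p = 11/19 = 0.579.

0.579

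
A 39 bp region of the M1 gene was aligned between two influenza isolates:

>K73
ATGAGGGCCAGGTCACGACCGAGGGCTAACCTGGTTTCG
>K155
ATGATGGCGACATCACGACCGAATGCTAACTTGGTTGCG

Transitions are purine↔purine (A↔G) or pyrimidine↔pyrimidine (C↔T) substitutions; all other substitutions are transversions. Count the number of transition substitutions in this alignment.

3

The sequences differ at positions 5 (G/T, transversion), 9 (C/G, transversion), 11 (G/C, transversion), 12 (G/A, transition), 23 (G/A, transition), 24 (G/T, transversion), 31 (C/T, transition), 37 (T/G, transversion).
Of the 8 differences, 3 transitions and 5 transversions, so the answer is 3.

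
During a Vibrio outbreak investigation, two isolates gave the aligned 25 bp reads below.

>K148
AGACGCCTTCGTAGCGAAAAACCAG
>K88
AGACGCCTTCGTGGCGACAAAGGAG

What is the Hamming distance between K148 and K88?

4

Mismatches occur at site 13 (A/G), site 18 (A/C), site 22 (C/G), site 23 (C/G).
That gives 4 mismatches out of 25 aligned sites, so the Hamming distance is 4.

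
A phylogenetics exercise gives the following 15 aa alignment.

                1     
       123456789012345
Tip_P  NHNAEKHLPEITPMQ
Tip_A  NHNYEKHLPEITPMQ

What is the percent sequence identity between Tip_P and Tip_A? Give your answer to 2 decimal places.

Differing sites — 4:A/Y.
14 of the 15 sites match, so the percent identity is 14/15 × 100 = 93.33%.

93.33%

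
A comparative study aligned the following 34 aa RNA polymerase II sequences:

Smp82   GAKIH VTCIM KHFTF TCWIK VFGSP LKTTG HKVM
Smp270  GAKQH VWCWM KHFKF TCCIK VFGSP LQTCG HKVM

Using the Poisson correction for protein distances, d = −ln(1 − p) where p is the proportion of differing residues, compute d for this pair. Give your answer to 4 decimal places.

0.2305

Mismatches occur at site 4 (I↔Q), site 7 (T↔W), site 9 (I↔W), site 14 (T↔K), site 18 (W↔C), site 27 (K↔Q), site 29 (T↔C).
p = 7/34 = 0.205882.
d = −ln(1 − 0.205882) = −ln(0.794118) = 0.2305.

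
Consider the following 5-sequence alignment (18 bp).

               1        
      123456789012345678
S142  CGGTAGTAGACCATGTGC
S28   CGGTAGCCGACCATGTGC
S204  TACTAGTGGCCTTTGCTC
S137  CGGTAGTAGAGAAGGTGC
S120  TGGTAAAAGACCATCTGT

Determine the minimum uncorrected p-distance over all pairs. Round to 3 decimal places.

Pairwise Hamming distances:
  S142 vs S28: 2
  S142 vs S204: 9
  S142 vs S137: 3
  S142 vs S120: 5
  S28 vs S204: 10
  S28 vs S137: 5
  S28 vs S120: 6
  S204 vs S137: 11
  S204 vs S120: 12
  S137 vs S120: 8
The smallest is 2 mismatches, between S142 and S28; p = 2/18 = 0.111.

0.111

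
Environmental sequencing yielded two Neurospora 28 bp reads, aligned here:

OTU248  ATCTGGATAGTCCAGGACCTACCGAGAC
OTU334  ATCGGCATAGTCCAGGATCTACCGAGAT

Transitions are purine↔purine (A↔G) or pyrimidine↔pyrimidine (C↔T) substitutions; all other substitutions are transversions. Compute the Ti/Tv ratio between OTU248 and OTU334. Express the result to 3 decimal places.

The sequences differ at positions 4 (T/G, transversion), 6 (G/C, transversion), 18 (C/T, transition), 28 (C/T, transition).
Of the 4 differences, 2 transitions and 2 transversions, so Ti/Tv = 2/2 = 1.000.

1.000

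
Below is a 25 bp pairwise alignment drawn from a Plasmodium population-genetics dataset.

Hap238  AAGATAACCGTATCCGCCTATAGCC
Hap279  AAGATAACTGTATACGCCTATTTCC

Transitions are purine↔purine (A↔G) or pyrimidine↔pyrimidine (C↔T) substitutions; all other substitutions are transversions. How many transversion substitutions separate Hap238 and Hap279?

3

The sequences differ at positions 9 (C/T, transition), 14 (C/A, transversion), 22 (A/T, transversion), 23 (G/T, transversion).
Of the 4 differences, 1 transition and 3 transversions, so the answer is 3.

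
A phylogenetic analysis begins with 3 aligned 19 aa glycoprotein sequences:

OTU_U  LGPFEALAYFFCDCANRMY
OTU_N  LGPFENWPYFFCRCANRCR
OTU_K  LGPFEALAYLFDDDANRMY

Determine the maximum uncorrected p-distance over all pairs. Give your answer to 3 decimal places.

0.474

Pairwise Hamming distances:
  OTU_U vs OTU_N: 6
  OTU_U vs OTU_K: 3
  OTU_N vs OTU_K: 9
The largest is 9 mismatches, between OTU_N and OTU_K; p = 9/19 = 0.474.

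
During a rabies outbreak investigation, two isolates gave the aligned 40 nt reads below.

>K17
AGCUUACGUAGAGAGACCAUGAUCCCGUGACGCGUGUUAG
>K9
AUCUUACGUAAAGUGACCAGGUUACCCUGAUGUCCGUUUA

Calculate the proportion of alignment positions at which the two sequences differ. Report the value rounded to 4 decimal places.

0.3250

The sequences differ at positions 2 (G/U), 11 (G/A), 14 (A/U), 20 (U/G), 22 (A/U), 24 (C/A), 27 (G/C), 31 (C/U), 33 (C/U), 34 (G/C), 35 (U/C), 39 (A/U), 40 (G/A).
There are 13 differences over 40 sites, so p = 13/40 = 0.3250.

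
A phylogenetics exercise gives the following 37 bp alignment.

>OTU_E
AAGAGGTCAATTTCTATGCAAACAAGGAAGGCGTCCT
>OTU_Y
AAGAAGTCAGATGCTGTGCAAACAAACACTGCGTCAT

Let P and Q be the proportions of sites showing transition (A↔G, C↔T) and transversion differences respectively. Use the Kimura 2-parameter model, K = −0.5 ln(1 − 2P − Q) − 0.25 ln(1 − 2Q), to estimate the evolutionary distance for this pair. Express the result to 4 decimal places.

Differing sites — 5:G/A (Ti); 10:A/G (Ti); 11:T/A (Tv); 13:T/G (Tv); 16:A/G (Ti); 26:G/A (Ti); 27:G/C (Tv); 29:A/C (Tv); 30:G/T (Tv); 36:C/A (Tv).
Of the 10 differences, 4 transitions and 6 transversions over 37 sites: P = 4/37 = 0.108108, Q = 6/37 = 0.162162.
d = −0.5·ln(0.621622) − 0.25·ln(0.675676) = −0.5·(-0.475423) − 0.25·(-0.392042) = 0.3357.

0.3357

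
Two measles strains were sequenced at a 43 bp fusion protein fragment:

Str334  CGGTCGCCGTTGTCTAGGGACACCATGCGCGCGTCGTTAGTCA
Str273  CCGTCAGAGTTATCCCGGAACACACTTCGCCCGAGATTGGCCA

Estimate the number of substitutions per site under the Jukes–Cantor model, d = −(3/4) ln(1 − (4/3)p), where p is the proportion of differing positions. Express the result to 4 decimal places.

Differing sites — 2:G/C; 6:G/A; 7:C/G; 8:C/A; 12:G/A; 15:T/C; 16:A/C; 19:G/A; 24:C/A; 25:A/C; 27:G/T; 31:G/C; 34:T/A; 35:C/G; 36:G/A; 39:A/G; 41:T/C.
p = 17/43 = 0.395349.
d = −0.75 · ln(1 − (4/3)·0.395349) = −0.75 · ln(0.472868) = −0.75 · (-0.748939) = 0.5617.

0.5617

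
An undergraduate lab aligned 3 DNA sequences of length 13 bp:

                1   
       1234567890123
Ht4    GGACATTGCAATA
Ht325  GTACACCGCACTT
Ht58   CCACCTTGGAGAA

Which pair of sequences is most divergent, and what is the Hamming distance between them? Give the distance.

Pairwise Hamming distances:
  Ht4 vs Ht325: 5
  Ht4 vs Ht58: 6
  Ht325 vs Ht58: 9
The largest is 9, between Ht325 and Ht58.

9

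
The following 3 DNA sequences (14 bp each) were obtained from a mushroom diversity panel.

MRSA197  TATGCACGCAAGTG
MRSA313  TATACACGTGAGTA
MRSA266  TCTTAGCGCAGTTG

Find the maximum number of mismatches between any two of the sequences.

Pairwise Hamming distances:
  MRSA197 vs MRSA313: 4
  MRSA197 vs MRSA266: 6
  MRSA313 vs MRSA266: 9
The largest is 9, between MRSA313 and MRSA266.

9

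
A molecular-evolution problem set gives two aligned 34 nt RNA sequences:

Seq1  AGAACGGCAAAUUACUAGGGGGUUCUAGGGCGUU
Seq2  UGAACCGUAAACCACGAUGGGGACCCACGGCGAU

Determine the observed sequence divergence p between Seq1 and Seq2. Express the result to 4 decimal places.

0.3529

Differing sites — 1:A/U; 6:G/C; 8:C/U; 12:U/C; 13:U/C; 16:U/G; 18:G/U; 23:U/A; 24:U/C; 26:U/C; 28:G/C; 33:U/A.
There are 12 differences over 34 sites, so p = 12/34 = 0.3529.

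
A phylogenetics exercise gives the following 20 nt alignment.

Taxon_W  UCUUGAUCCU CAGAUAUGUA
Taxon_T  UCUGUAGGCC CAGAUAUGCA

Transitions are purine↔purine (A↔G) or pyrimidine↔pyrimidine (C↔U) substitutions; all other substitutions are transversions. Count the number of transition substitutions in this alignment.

2

Mismatches occur at site 4 (U→G, transversion), site 5 (G→U, transversion), site 7 (U→G, transversion), site 8 (C→G, transversion), site 10 (U→C, transition), site 19 (U→C, transition).
Of the 6 differences, 2 transitions and 4 transversions, so the answer is 2.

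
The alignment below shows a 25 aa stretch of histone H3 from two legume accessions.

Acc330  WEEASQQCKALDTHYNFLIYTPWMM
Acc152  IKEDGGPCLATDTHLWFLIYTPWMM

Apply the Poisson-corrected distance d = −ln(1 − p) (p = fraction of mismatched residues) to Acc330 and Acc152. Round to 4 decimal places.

Differing sites — 1:W/I; 2:E/K; 4:A/D; 5:S/G; 6:Q/G; 7:Q/P; 9:K/L; 11:L/T; 15:Y/L; 16:N/W.
p = 10/25 = 0.400000.
d = −ln(1 − 0.400000) = −ln(0.600000) = 0.5108.

0.5108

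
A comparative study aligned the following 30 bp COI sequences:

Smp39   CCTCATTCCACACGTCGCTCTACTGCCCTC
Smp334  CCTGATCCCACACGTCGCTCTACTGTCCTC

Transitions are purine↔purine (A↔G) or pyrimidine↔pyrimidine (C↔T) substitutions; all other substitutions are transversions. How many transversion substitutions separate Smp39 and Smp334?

The sequences differ at positions 4 (C/G, transversion), 7 (T/C, transition), 26 (C/T, transition).
Of the 3 differences, 2 transitions and 1 transversion, so the answer is 1.

1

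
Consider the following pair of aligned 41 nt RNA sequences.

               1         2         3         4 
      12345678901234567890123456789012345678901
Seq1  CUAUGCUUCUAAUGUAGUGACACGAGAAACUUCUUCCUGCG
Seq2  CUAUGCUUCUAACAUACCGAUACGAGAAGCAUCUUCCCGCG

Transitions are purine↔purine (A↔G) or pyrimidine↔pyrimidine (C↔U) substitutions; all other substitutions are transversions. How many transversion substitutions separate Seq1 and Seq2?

2

Mismatches occur at site 13 (U/C, transition), site 14 (G/A, transition), site 17 (G/C, transversion), site 18 (U/C, transition), site 21 (C/U, transition), site 29 (A/G, transition), site 31 (U/A, transversion), site 38 (U/C, transition).
Of the 8 differences, 6 transitions and 2 transversions, so the answer is 2.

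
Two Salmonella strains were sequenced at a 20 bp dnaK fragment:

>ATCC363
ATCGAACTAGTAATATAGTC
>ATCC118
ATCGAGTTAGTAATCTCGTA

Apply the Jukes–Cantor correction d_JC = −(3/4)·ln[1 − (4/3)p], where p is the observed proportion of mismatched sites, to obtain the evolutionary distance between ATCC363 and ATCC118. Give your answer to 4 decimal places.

The sequences differ at positions 6 (A/G), 7 (C/T), 15 (A/C), 17 (A/C), 20 (C/A).
p = 5/20 = 0.250000.
d = −0.75 · ln(1 − (4/3)·0.250000) = −0.75 · ln(0.666667) = −0.75 · (-0.405465) = 0.3041.

0.3041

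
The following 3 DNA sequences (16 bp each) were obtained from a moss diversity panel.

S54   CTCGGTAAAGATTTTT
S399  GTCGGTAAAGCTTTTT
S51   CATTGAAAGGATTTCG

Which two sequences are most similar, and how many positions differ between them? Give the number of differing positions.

Pairwise Hamming distances:
  S54 vs S399: 2
  S54 vs S51: 7
  S399 vs S51: 9
The smallest is 2, between S54 and S399.

2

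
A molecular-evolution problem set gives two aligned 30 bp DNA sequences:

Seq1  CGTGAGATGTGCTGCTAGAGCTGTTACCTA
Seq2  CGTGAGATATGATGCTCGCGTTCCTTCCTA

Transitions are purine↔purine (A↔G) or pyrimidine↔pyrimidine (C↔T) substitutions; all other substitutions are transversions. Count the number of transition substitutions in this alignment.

3

Differing sites — 9:G/A (Ti); 12:C/A (Tv); 17:A/C (Tv); 19:A/C (Tv); 21:C/T (Ti); 23:G/C (Tv); 24:T/C (Ti); 26:A/T (Tv).
Of the 8 differences, 3 transitions and 5 transversions, so the answer is 3.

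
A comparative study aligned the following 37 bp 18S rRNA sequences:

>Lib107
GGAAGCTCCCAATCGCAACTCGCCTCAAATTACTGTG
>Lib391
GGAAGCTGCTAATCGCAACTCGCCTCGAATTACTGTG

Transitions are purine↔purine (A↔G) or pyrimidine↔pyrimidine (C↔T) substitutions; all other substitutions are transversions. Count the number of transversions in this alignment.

Differing sites — 8:C/G (Tv); 10:C/T (Ti); 27:A/G (Ti).
Of the 3 differences, 2 transitions and 1 transversion, so the answer is 1.

1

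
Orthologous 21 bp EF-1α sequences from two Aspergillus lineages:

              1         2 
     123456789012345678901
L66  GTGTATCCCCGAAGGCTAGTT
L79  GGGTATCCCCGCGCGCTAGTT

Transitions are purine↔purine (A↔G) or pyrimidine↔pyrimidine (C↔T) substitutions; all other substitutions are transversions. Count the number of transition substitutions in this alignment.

1

Differing sites — 2:T/G (Tv); 12:A/C (Tv); 13:A/G (Ti); 14:G/C (Tv).
Of the 4 differences, 1 transition and 3 transversions, so the answer is 1.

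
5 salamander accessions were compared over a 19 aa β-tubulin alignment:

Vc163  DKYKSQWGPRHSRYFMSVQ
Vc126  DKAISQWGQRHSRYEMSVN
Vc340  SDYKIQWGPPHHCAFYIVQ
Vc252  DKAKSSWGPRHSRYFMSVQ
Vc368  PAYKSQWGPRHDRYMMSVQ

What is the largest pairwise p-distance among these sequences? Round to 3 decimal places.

0.737

Pairwise Hamming distances:
  Vc163 vs Vc126: 5
  Vc163 vs Vc340: 9
  Vc163 vs Vc252: 2
  Vc163 vs Vc368: 4
  Vc126 vs Vc340: 14
  Vc126 vs Vc252: 5
  Vc126 vs Vc368: 8
  Vc340 vs Vc252: 11
  Vc340 vs Vc368: 10
  Vc252 vs Vc368: 6
The largest is 14 mismatches, between Vc126 and Vc340; p = 14/19 = 0.737.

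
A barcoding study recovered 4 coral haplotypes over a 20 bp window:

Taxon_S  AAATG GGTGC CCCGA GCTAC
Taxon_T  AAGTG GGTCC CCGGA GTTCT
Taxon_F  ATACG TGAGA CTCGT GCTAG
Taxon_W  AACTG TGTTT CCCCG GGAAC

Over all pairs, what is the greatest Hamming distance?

13

Pairwise Hamming distances:
  Taxon_S vs Taxon_T: 6
  Taxon_S vs Taxon_F: 8
  Taxon_S vs Taxon_W: 8
  Taxon_T vs Taxon_F: 13
  Taxon_T vs Taxon_W: 11
  Taxon_F vs Taxon_W: 12
The largest is 13, between Taxon_T and Taxon_F.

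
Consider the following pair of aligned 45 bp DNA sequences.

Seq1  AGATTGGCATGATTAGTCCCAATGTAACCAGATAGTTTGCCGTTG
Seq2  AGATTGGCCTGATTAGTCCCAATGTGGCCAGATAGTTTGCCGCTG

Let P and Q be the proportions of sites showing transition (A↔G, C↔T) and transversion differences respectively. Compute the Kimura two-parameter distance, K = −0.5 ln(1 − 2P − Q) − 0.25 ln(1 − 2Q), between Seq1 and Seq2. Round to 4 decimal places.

0.0959

The sequences differ at positions 9 (A/C, transversion), 26 (A/G, transition), 27 (A/G, transition), 43 (T/C, transition).
Of the 4 differences, 3 transitions and 1 transversion over 45 sites: P = 3/45 = 0.066667, Q = 1/45 = 0.022222.
d = −0.5·ln(0.844444) − 0.25·ln(0.955556) = −0.5·(-0.169077) − 0.25·(-0.045462) = 0.0959.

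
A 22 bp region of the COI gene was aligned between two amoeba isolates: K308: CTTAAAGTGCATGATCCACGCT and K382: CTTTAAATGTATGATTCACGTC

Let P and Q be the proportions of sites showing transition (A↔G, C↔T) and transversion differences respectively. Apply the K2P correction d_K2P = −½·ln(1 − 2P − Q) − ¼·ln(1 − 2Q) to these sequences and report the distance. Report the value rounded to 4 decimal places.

0.3704

Differing sites — 4:A/T (Tv); 7:G/A (Ti); 10:C/T (Ti); 16:C/T (Ti); 21:C/T (Ti); 22:T/C (Ti).
Of the 6 differences, 5 transitions and 1 transversion over 22 sites: P = 5/22 = 0.227273, Q = 1/22 = 0.045455.
d = −0.5·ln(0.499999) − 0.25·ln(0.909090) = −0.5·(-0.693149) − 0.25·(-0.095311) = 0.3704.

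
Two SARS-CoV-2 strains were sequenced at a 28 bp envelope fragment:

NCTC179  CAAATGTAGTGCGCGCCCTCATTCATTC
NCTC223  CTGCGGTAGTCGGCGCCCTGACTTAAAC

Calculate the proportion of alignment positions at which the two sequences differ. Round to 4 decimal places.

Mismatches occur at site 2 (A/T), site 3 (A/G), site 4 (A/C), site 5 (T/G), site 11 (G/C), site 12 (C/G), site 20 (C/G), site 22 (T/C), site 24 (C/T), site 26 (T/A), site 27 (T/A).
There are 11 differences over 28 sites, so p = 11/28 = 0.3929.

0.3929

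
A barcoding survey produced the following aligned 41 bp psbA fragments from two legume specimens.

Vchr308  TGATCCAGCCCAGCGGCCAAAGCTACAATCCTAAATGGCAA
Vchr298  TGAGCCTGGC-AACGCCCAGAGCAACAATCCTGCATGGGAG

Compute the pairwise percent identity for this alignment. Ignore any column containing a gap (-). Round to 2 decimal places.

Excluding the 1 gap column leaves 40 comparable sites.
Mismatches occur at site 4 (T→G), site 7 (A→T), site 9 (C→G), site 13 (G→A), site 16 (G→C), site 20 (A→G), site 24 (T→A), site 33 (A→G), site 34 (A→C), site 39 (C→G), site 41 (A→G).
29 of the 40 comparable sites match, so the percent identity is 29/40 × 100 = 72.50%.

72.50%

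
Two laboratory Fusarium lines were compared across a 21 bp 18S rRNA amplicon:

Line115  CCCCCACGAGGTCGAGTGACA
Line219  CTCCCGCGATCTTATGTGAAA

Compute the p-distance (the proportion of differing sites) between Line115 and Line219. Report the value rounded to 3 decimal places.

Mismatches occur at site 2 (C↔T), site 6 (A↔G), site 10 (G↔T), site 11 (G↔C), site 13 (C↔T), site 14 (G↔A), site 15 (A↔T), site 20 (C↔A).
There are 8 differences over 21 sites, so p = 8/21 = 0.381.

0.381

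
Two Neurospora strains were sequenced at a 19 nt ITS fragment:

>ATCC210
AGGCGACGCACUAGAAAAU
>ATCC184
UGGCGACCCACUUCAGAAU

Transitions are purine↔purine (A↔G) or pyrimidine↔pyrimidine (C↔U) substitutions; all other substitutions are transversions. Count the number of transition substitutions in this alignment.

The sequences differ at positions 1 (A/U, transversion), 8 (G/C, transversion), 13 (A/U, transversion), 14 (G/C, transversion), 16 (A/G, transition).
Of the 5 differences, 1 transition and 4 transversions, so the answer is 1.

1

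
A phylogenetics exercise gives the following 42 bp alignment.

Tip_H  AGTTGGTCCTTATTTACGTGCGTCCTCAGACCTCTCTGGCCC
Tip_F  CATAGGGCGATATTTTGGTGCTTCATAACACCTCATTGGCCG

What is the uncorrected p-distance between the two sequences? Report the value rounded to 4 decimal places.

0.3571

The sequences differ at positions 1 (A/C), 2 (G/A), 4 (T/A), 7 (T/G), 9 (C/G), 10 (T/A), 16 (A/T), 17 (C/G), 22 (G/T), 25 (C/A), 27 (C/A), 29 (G/C), 35 (T/A), 36 (C/T), 42 (C/G).
There are 15 differences over 42 sites, so p = 15/42 = 0.3571.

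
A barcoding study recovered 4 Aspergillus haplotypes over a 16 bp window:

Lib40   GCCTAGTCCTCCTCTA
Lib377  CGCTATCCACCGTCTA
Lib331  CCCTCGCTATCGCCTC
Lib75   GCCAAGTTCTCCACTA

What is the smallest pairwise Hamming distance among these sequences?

3

Pairwise Hamming distances:
  Lib40 vs Lib377: 7
  Lib40 vs Lib331: 8
  Lib40 vs Lib75: 3
  Lib377 vs Lib331: 7
  Lib377 vs Lib75: 10
  Lib331 vs Lib75: 8
The smallest is 3, between Lib40 and Lib75.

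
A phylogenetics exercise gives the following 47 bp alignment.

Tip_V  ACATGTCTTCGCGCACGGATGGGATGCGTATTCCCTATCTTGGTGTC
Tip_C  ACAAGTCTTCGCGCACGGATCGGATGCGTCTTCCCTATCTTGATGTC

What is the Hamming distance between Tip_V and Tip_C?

4

Mismatches occur at site 4 (T↔A), site 21 (G↔C), site 30 (A↔C), site 43 (G↔A).
That gives 4 mismatches out of 47 aligned sites, so the Hamming distance is 4.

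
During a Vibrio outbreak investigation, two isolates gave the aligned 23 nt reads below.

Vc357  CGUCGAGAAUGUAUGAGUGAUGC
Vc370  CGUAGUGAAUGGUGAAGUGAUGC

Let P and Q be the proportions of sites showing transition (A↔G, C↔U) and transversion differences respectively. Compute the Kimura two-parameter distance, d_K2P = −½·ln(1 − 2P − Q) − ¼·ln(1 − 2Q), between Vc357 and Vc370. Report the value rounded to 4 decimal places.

Mismatches occur at site 4 (C/A, transversion), site 6 (A/U, transversion), site 12 (U/G, transversion), site 13 (A/U, transversion), site 14 (U/G, transversion), site 15 (G/A, transition).
Of the 6 differences, 1 transition and 5 transversions over 23 sites: P = 1/23 = 0.043478, Q = 5/23 = 0.217391.
d = −0.5·ln(0.695653) − 0.25·ln(0.565218) = −0.5·(-0.362904) − 0.25·(-0.570544) = 0.3241.

0.3241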